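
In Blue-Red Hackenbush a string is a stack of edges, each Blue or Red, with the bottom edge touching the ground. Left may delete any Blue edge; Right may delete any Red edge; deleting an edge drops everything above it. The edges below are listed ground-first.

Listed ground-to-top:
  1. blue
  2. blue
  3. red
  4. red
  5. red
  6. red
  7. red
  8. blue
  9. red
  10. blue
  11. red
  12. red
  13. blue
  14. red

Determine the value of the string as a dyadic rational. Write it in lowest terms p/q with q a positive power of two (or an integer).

G_1 [b]  L=[0]  R=[(no moves)]  = 1
G_2 [bb]  L=[0; 1]  R=[(no moves)]  = 2
G_3 [bbr]  L=[0; 1]  R=[2]  = 3/2
G_4 [bbrr]  L=[0; 1]  R=[3/2; 2]  = 5/4
G_5 [bbrrr]  L=[0; 1]  R=[5/4; 3/2; 2]  = 9/8
G_6 [bbrrrr]  L=[0; 1]  R=[9/8; 5/4; 3/2; 2]  = 17/16
G_7 [bbrrrrr]  L=[0; 1]  R=[17/16; 9/8; 5/4; 3/2; 2]  = 33/32
G_8 [bbrrrrrb]  L=[0; 1; 33/32]  R=[17/16; 9/8; 5/4; 3/2; 2]  = 67/64
G_9 [bbrrrrrbr]  L=[0; 1; 33/32]  R=[67/64; 17/16; 9/8; 5/4; 3/2; 2]  = 133/128
G_10 [bbrrrrrbrb]  L=[0; 1; 33/32; 133/128]  R=[67/64; 17/16; 9/8; 5/4; 3/2; 2]  = 267/256
G_11 [bbrrrrrbrbr]  L=[0; 1; 33/32; 133/128]  R=[267/256; 67/64; 17/16; 9/8; 5/4; 3/2; 2]  = 533/512
G_12 [bbrrrrrbrbrr]  L=[0; 1; 33/32; 133/128]  R=[533/512; 267/256; 67/64; 17/16; 9/8; 5/4; 3/2; 2]  = 1065/1024
G_13 [bbrrrrrbrbrrb]  L=[0; 1; 33/32; 133/128; 1065/1024]  R=[533/512; 267/256; 67/64; 17/16; 9/8; 5/4; 3/2; 2]  = 2131/2048
G_14 [bbrrrrrbrbrrbr]  L=[0; 1; 33/32; 133/128; 1065/1024]  R=[2131/2048; 533/512; 267/256; 67/64; 17/16; 9/8; 5/4; 3/2; 2]  = 4261/4096

4261/4096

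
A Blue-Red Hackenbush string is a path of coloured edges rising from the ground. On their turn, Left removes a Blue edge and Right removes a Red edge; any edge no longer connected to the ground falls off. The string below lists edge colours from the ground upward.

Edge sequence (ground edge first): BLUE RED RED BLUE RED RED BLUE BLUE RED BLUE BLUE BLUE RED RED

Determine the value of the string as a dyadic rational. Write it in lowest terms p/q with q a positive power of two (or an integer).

Recurse on prefixes of the 14-edge string BLUE RED RED BLUE RED RED BLUE BLUE RED BLUE BLUE BLUE RED RED:
v(B) = { 0 |  } => 1
v(BR) = { 0 | 1 } => 1/2
v(BRR) = { 0 | 1/2, 1 } => 1/4
v(BRRB) = { 0, 1/4 | 1/2, 1 } => 3/8
v(BRRBR) = { 0, 1/4 | 3/8, 1/2, 1 } => 5/16
v(BRRBRR) = { 0, 1/4 | 5/16, 3/8, 1/2, 1 } => 9/32
v(BRRBRRB) = { 0, 1/4, 9/32 | 5/16, 3/8, 1/2, 1 } => 19/64
v(BRRBRRBB) = { 0, 1/4, 9/32, 19/64 | 5/16, 3/8, 1/2, 1 } => 39/128
v(BRRBRRBBR) = { 0, 1/4, 9/32, 19/64 | 39/128, 5/16, 3/8, 1/2, 1 } => 77/256
v(BRRBRRBBRB) = { 0, 1/4, 9/32, 19/64, 77/256 | 39/128, 5/16, 3/8, 1/2, 1 } => 155/512
v(BRRBRRBBRBB) = { 0, 1/4, 9/32, 19/64, 77/256, 155/512 | 39/128, 5/16, 3/8, 1/2, 1 } => 311/1024
v(BRRBRRBBRBBB) = { 0, 1/4, 9/32, 19/64, 77/256, 155/512, 311/1024 | 39/128, 5/16, 3/8, 1/2, 1 } => 623/2048
v(BRRBRRBBRBBBR) = { 0, 1/4, 9/32, 19/64, 77/256, 155/512, 311/1024 | 623/2048, 39/128, 5/16, 3/8, 1/2, 1 } => 1245/4096
v(BRRBRRBBRBBBRR) = { 0, 1/4, 9/32, 19/64, 77/256, 155/512, 311/1024 | 1245/4096, 623/2048, 39/128, 5/16, 3/8, 1/2, 1 } => 2489/8192

2489/8192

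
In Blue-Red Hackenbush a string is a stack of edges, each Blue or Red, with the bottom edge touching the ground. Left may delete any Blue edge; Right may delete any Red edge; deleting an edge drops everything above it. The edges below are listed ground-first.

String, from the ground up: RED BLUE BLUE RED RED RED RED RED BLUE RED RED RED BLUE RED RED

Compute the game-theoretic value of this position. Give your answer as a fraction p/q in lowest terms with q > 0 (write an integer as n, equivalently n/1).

1 of 15 · R · max L −∞ · min R 0 — -1
2 of 15 · RB · max L -1 · min R 0 — -1/2
3 of 15 · RBB · max L -1/2 · min R 0 — -1/4
4 of 15 · RBBR · max L -1/2 · min R -1/4 — -3/8
5 of 15 · RBBRR · max L -1/2 · min R -3/8 — -7/16
6 of 15 · RBBRRR · max L -1/2 · min R -7/16 — -15/32
7 of 15 · RBBRRRR · max L -1/2 · min R -15/32 — -31/64
8 of 15 · RBBRRRRR · max L -1/2 · min R -31/64 — -63/128
9 of 15 · RBBRRRRRB · max L -63/128 · min R -31/64 — -125/256
10 of 15 · RBBRRRRRBR · max L -63/128 · min R -125/256 — -251/512
11 of 15 · RBBRRRRRBRR · max L -63/128 · min R -251/512 — -503/1024
12 of 15 · RBBRRRRRBRRR · max L -63/128 · min R -503/1024 — -1007/2048
13 of 15 · RBBRRRRRBRRRB · max L -1007/2048 · min R -503/1024 — -2013/4096
14 of 15 · RBBRRRRRBRRRBR · max L -1007/2048 · min R -2013/4096 — -4027/8192
15 of 15 · RBBRRRRRBRRRBRR · max L -1007/2048 · min R -4027/8192 — -8055/16384

-8055/16384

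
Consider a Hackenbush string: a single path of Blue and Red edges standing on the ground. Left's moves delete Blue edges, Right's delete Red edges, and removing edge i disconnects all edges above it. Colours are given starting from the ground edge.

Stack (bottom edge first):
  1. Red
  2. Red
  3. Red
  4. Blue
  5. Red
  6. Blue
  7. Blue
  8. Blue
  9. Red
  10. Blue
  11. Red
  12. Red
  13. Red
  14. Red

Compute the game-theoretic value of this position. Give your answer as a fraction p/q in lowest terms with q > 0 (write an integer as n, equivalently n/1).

Build G(s[:k]) for k = 1..14, string s = Red Red Red Blue Red Blue Blue Blue Red Blue Red Red Red Red.
1 of 14 · R · max L −∞ · min R 0 => -1
2 of 14 · RR · max L −∞ · min R -1 => -2
3 of 14 · RRR · max L −∞ · min R -2 => -3
4 of 14 · RRRB · max L -3 · min R -2 => -5/2
5 of 14 · RRRBR · max L -3 · min R -5/2 => -11/4
6 of 14 · RRRBRB · max L -11/4 · min R -5/2 => -21/8
7 of 14 · RRRBRBB · max L -21/8 · min R -5/2 => -41/16
8 of 14 · RRRBRBBB · max L -41/16 · min R -5/2 => -81/32
9 of 14 · RRRBRBBBR · max L -41/16 · min R -81/32 => -163/64
10 of 14 · RRRBRBBBRB · max L -163/64 · min R -81/32 => -325/128
11 of 14 · RRRBRBBBRBR · max L -163/64 · min R -325/128 => -651/256
12 of 14 · RRRBRBBBRBRR · max L -163/64 · min R -651/256 => -1303/512
13 of 14 · RRRBRBBBRBRRR · max L -163/64 · min R -1303/512 => -2607/1024
14 of 14 · RRRBRBBBRBRRRR · max L -163/64 · min R -2607/1024 => -5215/2048

-5215/2048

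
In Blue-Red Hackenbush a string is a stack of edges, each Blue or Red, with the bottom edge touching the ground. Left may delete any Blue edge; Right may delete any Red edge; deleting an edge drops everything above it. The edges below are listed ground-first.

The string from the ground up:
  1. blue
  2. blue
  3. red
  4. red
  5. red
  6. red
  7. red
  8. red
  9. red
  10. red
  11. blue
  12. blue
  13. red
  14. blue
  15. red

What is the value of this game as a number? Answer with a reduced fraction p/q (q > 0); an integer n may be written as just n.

8245/8192

Build G(s[:k]) for k = 1..15, string s = blue blue red red red red red red red red blue blue red blue red.
b: Left { 0 }, Right { none } gives simplest 1
bb: Left { 0 1 }, Right { none } gives simplest 2
bbr: Left { 0 1 }, Right { 2 } gives simplest 3/2
bbrr: Left { 0 1 }, Right { 3/2 2 } gives simplest 5/4
bbrrr: Left { 0 1 }, Right { 5/4 3/2 2 } gives simplest 9/8
bbrrrr: Left { 0 1 }, Right { 9/8 5/4 3/2 2 } gives simplest 17/16
bbrrrrr: Left { 0 1 }, Right { 17/16 9/8 5/4 3/2 2 } gives simplest 33/32
bbrrrrrr: Left { 0 1 }, Right { 33/32 17/16 9/8 5/4 3/2 2 } gives simplest 65/64
bbrrrrrrr: Left { 0 1 }, Right { 65/64 33/32 17/16 9/8 5/4 3/2 2 } gives simplest 129/128
bbrrrrrrrr: Left { 0 1 }, Right { 129/128 65/64 33/32 17/16 9/8 5/4 3/2 2 } gives simplest 257/256
bbrrrrrrrrb: Left { 0 1 257/256 }, Right { 129/128 65/64 33/32 17/16 9/8 5/4 3/2 2 } gives simplest 515/512
bbrrrrrrrrbb: Left { 0 1 257/256 515/512 }, Right { 129/128 65/64 33/32 17/16 9/8 5/4 3/2 2 } gives simplest 1031/1024
bbrrrrrrrrbbr: Left { 0 1 257/256 515/512 }, Right { 1031/1024 129/128 65/64 33/32 17/16 9/8 5/4 3/2 2 } gives simplest 2061/2048
bbrrrrrrrrbbrb: Left { 0 1 257/256 515/512 2061/2048 }, Right { 1031/1024 129/128 65/64 33/32 17/16 9/8 5/4 3/2 2 } gives simplest 4123/4096
bbrrrrrrrrbbrbr: Left { 0 1 257/256 515/512 2061/2048 }, Right { 4123/4096 1031/1024 129/128 65/64 33/32 17/16 9/8 5/4 3/2 2 } gives simplest 8245/8192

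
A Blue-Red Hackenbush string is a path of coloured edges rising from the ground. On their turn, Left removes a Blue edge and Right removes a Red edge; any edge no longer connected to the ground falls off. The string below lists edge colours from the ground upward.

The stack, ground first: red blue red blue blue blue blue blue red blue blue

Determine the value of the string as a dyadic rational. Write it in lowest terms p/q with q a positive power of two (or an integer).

-521/1024

Prefix values for red blue red blue blue blue blue blue red blue blue via {L|R} + simplicity:
edge 1 of 11 (red): {  | 0 } → -1
edge 2 of 11 (blue): { -1 | 0 } → -1/2
edge 3 of 11 (red): { -1 | -1/2,0 } → -3/4
edge 4 of 11 (blue): { -1,-3/4 | -1/2,0 } → -5/8
edge 5 of 11 (blue): { -1,-3/4,-5/8 | -1/2,0 } → -9/16
edge 6 of 11 (blue): { -1,-3/4,-5/8,-9/16 | -1/2,0 } → -17/32
edge 7 of 11 (blue): { -1,-3/4,-5/8,-9/16,-17/32 | -1/2,0 } → -33/64
edge 8 of 11 (blue): { -1,-3/4,-5/8,-9/16,-17/32,-33/64 | -1/2,0 } → -65/128
edge 9 of 11 (red): { -1,-3/4,-5/8,-9/16,-17/32,-33/64 | -65/128,-1/2,0 } → -131/256
edge 10 of 11 (blue): { -1,-3/4,-5/8,-9/16,-17/32,-33/64,-131/256 | -65/128,-1/2,0 } → -261/512
edge 11 of 11 (blue): { -1,-3/4,-5/8,-9/16,-17/32,-33/64,-131/256,-261/512 | -65/128,-1/2,0 } → -521/1024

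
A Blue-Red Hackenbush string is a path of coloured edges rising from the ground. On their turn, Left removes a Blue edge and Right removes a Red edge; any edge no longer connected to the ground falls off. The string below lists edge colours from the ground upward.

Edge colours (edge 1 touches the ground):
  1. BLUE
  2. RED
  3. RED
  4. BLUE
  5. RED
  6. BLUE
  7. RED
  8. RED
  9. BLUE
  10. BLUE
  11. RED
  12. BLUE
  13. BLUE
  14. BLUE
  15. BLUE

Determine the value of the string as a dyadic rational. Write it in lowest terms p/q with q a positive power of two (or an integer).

val(B) = { 0 | none } -> 1
val(BR) = { 0 | 1 } -> 1/2
val(BRR) = { 0 | 1/2 1 } -> 1/4
val(BRRB) = { 0 1/4 | 1/2 1 } -> 3/8
val(BRRBR) = { 0 1/4 | 3/8 1/2 1 } -> 5/16
val(BRRBRB) = { 0 1/4 5/16 | 3/8 1/2 1 } -> 11/32
val(BRRBRBR) = { 0 1/4 5/16 | 11/32 3/8 1/2 1 } -> 21/64
val(BRRBRBRR) = { 0 1/4 5/16 | 21/64 11/32 3/8 1/2 1 } -> 41/128
val(BRRBRBRRB) = { 0 1/4 5/16 41/128 | 21/64 11/32 3/8 1/2 1 } -> 83/256
val(BRRBRBRRBB) = { 0 1/4 5/16 41/128 83/256 | 21/64 11/32 3/8 1/2 1 } -> 167/512
val(BRRBRBRRBBR) = { 0 1/4 5/16 41/128 83/256 | 167/512 21/64 11/32 3/8 1/2 1 } -> 333/1024
val(BRRBRBRRBBRB) = { 0 1/4 5/16 41/128 83/256 333/1024 | 167/512 21/64 11/32 3/8 1/2 1 } -> 667/2048
val(BRRBRBRRBBRBB) = { 0 1/4 5/16 41/128 83/256 333/1024 667/2048 | 167/512 21/64 11/32 3/8 1/2 1 } -> 1335/4096
val(BRRBRBRRBBRBBB) = { 0 1/4 5/16 41/128 83/256 333/1024 667/2048 1335/4096 | 167/512 21/64 11/32 3/8 1/2 1 } -> 2671/8192
val(BRRBRBRRBBRBBBB) = { 0 1/4 5/16 41/128 83/256 333/1024 667/2048 1335/4096 2671/8192 | 167/512 21/64 11/32 3/8 1/2 1 } -> 5343/16384

5343/16384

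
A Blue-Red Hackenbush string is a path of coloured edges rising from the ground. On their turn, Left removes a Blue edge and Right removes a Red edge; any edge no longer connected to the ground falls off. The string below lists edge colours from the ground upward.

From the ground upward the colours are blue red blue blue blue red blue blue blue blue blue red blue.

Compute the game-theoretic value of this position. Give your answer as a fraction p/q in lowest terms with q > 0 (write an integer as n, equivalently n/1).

3835/4096

b: Left { 0 }, Right { · } = simplest 1
br: Left { 0 }, Right { 1 } = simplest 1/2
brb: Left { 0 1/2 }, Right { 1 } = simplest 3/4
brbb: Left { 0 1/2 3/4 }, Right { 1 } = simplest 7/8
brbbb: Left { 0 1/2 3/4 7/8 }, Right { 1 } = simplest 15/16
brbbbr: Left { 0 1/2 3/4 7/8 }, Right { 15/16 1 } = simplest 29/32
brbbbrb: Left { 0 1/2 3/4 7/8 29/32 }, Right { 15/16 1 } = simplest 59/64
brbbbrbb: Left { 0 1/2 3/4 7/8 29/32 59/64 }, Right { 15/16 1 } = simplest 119/128
brbbbrbbb: Left { 0 1/2 3/4 7/8 29/32 59/64 119/128 }, Right { 15/16 1 } = simplest 239/256
brbbbrbbbb: Left { 0 1/2 3/4 7/8 29/32 59/64 119/128 239/256 }, Right { 15/16 1 } = simplest 479/512
brbbbrbbbbb: Left { 0 1/2 3/4 7/8 29/32 59/64 119/128 239/256 479/512 }, Right { 15/16 1 } = simplest 959/1024
brbbbrbbbbbr: Left { 0 1/2 3/4 7/8 29/32 59/64 119/128 239/256 479/512 }, Right { 959/1024 15/16 1 } = simplest 1917/2048
brbbbrbbbbbrb: Left { 0 1/2 3/4 7/8 29/32 59/64 119/128 239/256 479/512 1917/2048 }, Right { 959/1024 15/16 1 } = simplest 3835/4096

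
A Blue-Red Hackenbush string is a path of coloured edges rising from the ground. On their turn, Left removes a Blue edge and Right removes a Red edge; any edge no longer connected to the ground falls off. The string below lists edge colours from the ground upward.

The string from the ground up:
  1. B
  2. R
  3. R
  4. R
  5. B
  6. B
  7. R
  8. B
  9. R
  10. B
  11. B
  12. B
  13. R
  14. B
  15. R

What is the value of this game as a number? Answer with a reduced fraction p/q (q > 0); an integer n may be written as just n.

Build val(s[:k]) for k = 1..15, string s = B R R R B B R B R B B B R B R.
val_1 [B]  L=[0]  R=[—]  => 1
val_2 [BR]  L=[0]  R=[1]  => 1/2
val_3 [BRR]  L=[0]  R=[1/2,1]  => 1/4
val_4 [BRRR]  L=[0]  R=[1/4,1/2,1]  => 1/8
val_5 [BRRRB]  L=[0,1/8]  R=[1/4,1/2,1]  => 3/16
val_6 [BRRRBB]  L=[0,1/8,3/16]  R=[1/4,1/2,1]  => 7/32
val_7 [BRRRBBR]  L=[0,1/8,3/16]  R=[7/32,1/4,1/2,1]  => 13/64
val_8 [BRRRBBRB]  L=[0,1/8,3/16,13/64]  R=[7/32,1/4,1/2,1]  => 27/128
val_9 [BRRRBBRBR]  L=[0,1/8,3/16,13/64]  R=[27/128,7/32,1/4,1/2,1]  => 53/256
val_10 [BRRRBBRBRB]  L=[0,1/8,3/16,13/64,53/256]  R=[27/128,7/32,1/4,1/2,1]  => 107/512
val_11 [BRRRBBRBRBB]  L=[0,1/8,3/16,13/64,53/256,107/512]  R=[27/128,7/32,1/4,1/2,1]  => 215/1024
val_12 [BRRRBBRBRBBB]  L=[0,1/8,3/16,13/64,53/256,107/512,215/1024]  R=[27/128,7/32,1/4,1/2,1]  => 431/2048
val_13 [BRRRBBRBRBBBR]  L=[0,1/8,3/16,13/64,53/256,107/512,215/1024]  R=[431/2048,27/128,7/32,1/4,1/2,1]  => 861/4096
val_14 [BRRRBBRBRBBBRB]  L=[0,1/8,3/16,13/64,53/256,107/512,215/1024,861/4096]  R=[431/2048,27/128,7/32,1/4,1/2,1]  => 1723/8192
val_15 [BRRRBBRBRBBBRBR]  L=[0,1/8,3/16,13/64,53/256,107/512,215/1024,861/4096]  R=[1723/8192,431/2048,27/128,7/32,1/4,1/2,1]  => 3445/16384

3445/16384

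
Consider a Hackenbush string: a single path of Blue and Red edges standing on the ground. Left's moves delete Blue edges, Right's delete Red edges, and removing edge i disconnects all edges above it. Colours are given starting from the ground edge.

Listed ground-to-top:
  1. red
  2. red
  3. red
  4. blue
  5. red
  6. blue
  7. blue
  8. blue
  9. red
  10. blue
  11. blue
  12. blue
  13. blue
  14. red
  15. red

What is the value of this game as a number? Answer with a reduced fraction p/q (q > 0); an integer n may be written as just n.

-10375/4096

Build val(s[:k]) for k = 1..15, string s = red red red blue red blue blue blue red blue blue blue blue red red.
1 of 15 · r · max L −∞ · min R 0 → -1
2 of 15 · rr · max L −∞ · min R -1 → -2
3 of 15 · rrr · max L −∞ · min R -2 → -3
4 of 15 · rrrb · max L -3 · min R -2 → -5/2
5 of 15 · rrrbr · max L -3 · min R -5/2 → -11/4
6 of 15 · rrrbrb · max L -11/4 · min R -5/2 → -21/8
7 of 15 · rrrbrbb · max L -21/8 · min R -5/2 → -41/16
8 of 15 · rrrbrbbb · max L -41/16 · min R -5/2 → -81/32
9 of 15 · rrrbrbbbr · max L -41/16 · min R -81/32 → -163/64
10 of 15 · rrrbrbbbrb · max L -163/64 · min R -81/32 → -325/128
11 of 15 · rrrbrbbbrbb · max L -325/128 · min R -81/32 → -649/256
12 of 15 · rrrbrbbbrbbb · max L -649/256 · min R -81/32 → -1297/512
13 of 15 · rrrbrbbbrbbbb · max L -1297/512 · min R -81/32 → -2593/1024
14 of 15 · rrrbrbbbrbbbbr · max L -1297/512 · min R -2593/1024 → -5187/2048
15 of 15 · rrrbrbbbrbbbbrr · max L -1297/512 · min R -5187/2048 → -10375/4096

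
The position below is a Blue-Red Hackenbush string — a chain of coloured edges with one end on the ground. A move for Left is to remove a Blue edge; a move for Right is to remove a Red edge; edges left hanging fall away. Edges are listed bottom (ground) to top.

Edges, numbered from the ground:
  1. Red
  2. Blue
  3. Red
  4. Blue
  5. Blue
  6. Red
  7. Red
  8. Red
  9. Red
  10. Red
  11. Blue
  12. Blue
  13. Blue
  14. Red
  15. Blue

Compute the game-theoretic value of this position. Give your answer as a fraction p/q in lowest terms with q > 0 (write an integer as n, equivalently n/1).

edge 1 of 15 (Red): { (no moves) | 0 } -> -1
edge 2 of 15 (Blue): { -1 | 0 } -> -1/2
edge 3 of 15 (Red): { -1 | -1/2; 0 } -> -3/4
edge 4 of 15 (Blue): { -1; -3/4 | -1/2; 0 } -> -5/8
edge 5 of 15 (Blue): { -1; -3/4; -5/8 | -1/2; 0 } -> -9/16
edge 6 of 15 (Red): { -1; -3/4; -5/8 | -9/16; -1/2; 0 } -> -19/32
edge 7 of 15 (Red): { -1; -3/4; -5/8 | -19/32; -9/16; -1/2; 0 } -> -39/64
edge 8 of 15 (Red): { -1; -3/4; -5/8 | -39/64; -19/32; -9/16; -1/2; 0 } -> -79/128
edge 9 of 15 (Red): { -1; -3/4; -5/8 | -79/128; -39/64; -19/32; -9/16; -1/2; 0 } -> -159/256
edge 10 of 15 (Red): { -1; -3/4; -5/8 | -159/256; -79/128; -39/64; -19/32; -9/16; -1/2; 0 } -> -319/512
edge 11 of 15 (Blue): { -1; -3/4; -5/8; -319/512 | -159/256; -79/128; -39/64; -19/32; -9/16; -1/2; 0 } -> -637/1024
edge 12 of 15 (Blue): { -1; -3/4; -5/8; -319/512; -637/1024 | -159/256; -79/128; -39/64; -19/32; -9/16; -1/2; 0 } -> -1273/2048
edge 13 of 15 (Blue): { -1; -3/4; -5/8; -319/512; -637/1024; -1273/2048 | -159/256; -79/128; -39/64; -19/32; -9/16; -1/2; 0 } -> -2545/4096
edge 14 of 15 (Red): { -1; -3/4; -5/8; -319/512; -637/1024; -1273/2048 | -2545/4096; -159/256; -79/128; -39/64; -19/32; -9/16; -1/2; 0 } -> -5091/8192
edge 15 of 15 (Blue): { -1; -3/4; -5/8; -319/512; -637/1024; -1273/2048; -5091/8192 | -2545/4096; -159/256; -79/128; -39/64; -19/32; -9/16; -1/2; 0 } -> -10181/16384

-10181/16384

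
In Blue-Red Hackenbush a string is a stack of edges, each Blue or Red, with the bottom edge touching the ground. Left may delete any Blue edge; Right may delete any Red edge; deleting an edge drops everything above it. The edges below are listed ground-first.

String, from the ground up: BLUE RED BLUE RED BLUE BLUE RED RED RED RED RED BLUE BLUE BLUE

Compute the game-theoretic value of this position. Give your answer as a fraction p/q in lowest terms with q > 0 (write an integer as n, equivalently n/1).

Build G(s[:k]) for k = 1..14, string s = BLUE RED BLUE RED BLUE BLUE RED RED RED RED RED BLUE BLUE BLUE.
edge 1 of 14 (BLUE): { 0 | — } so 1
edge 2 of 14 (RED): { 0 | 1 } so 1/2
edge 3 of 14 (BLUE): { 0; 1/2 | 1 } so 3/4
edge 4 of 14 (RED): { 0; 1/2 | 3/4; 1 } so 5/8
edge 5 of 14 (BLUE): { 0; 1/2; 5/8 | 3/4; 1 } so 11/16
edge 6 of 14 (BLUE): { 0; 1/2; 5/8; 11/16 | 3/4; 1 } so 23/32
edge 7 of 14 (RED): { 0; 1/2; 5/8; 11/16 | 23/32; 3/4; 1 } so 45/64
edge 8 of 14 (RED): { 0; 1/2; 5/8; 11/16 | 45/64; 23/32; 3/4; 1 } so 89/128
edge 9 of 14 (RED): { 0; 1/2; 5/8; 11/16 | 89/128; 45/64; 23/32; 3/4; 1 } so 177/256
edge 10 of 14 (RED): { 0; 1/2; 5/8; 11/16 | 177/256; 89/128; 45/64; 23/32; 3/4; 1 } so 353/512
edge 11 of 14 (RED): { 0; 1/2; 5/8; 11/16 | 353/512; 177/256; 89/128; 45/64; 23/32; 3/4; 1 } so 705/1024
edge 12 of 14 (BLUE): { 0; 1/2; 5/8; 11/16; 705/1024 | 353/512; 177/256; 89/128; 45/64; 23/32; 3/4; 1 } so 1411/2048
edge 13 of 14 (BLUE): { 0; 1/2; 5/8; 11/16; 705/1024; 1411/2048 | 353/512; 177/256; 89/128; 45/64; 23/32; 3/4; 1 } so 2823/4096
edge 14 of 14 (BLUE): { 0; 1/2; 5/8; 11/16; 705/1024; 1411/2048; 2823/4096 | 353/512; 177/256; 89/128; 45/64; 23/32; 3/4; 1 } so 5647/8192

5647/8192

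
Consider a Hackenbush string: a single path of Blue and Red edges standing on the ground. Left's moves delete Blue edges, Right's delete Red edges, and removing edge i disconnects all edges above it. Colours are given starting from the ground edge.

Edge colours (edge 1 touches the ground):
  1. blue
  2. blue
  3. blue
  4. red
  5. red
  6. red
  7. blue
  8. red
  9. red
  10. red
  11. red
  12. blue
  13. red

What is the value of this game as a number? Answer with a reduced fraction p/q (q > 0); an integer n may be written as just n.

1 of 13 · b · max L 0 · min R +∞ -> 1
2 of 13 · bb · max L 1 · min R +∞ -> 2
3 of 13 · bbb · max L 2 · min R +∞ -> 3
4 of 13 · bbbr · max L 2 · min R 3 -> 5/2
5 of 13 · bbbrr · max L 2 · min R 5/2 -> 9/4
6 of 13 · bbbrrr · max L 2 · min R 9/4 -> 17/8
7 of 13 · bbbrrrb · max L 17/8 · min R 9/4 -> 35/16
8 of 13 · bbbrrrbr · max L 17/8 · min R 35/16 -> 69/32
9 of 13 · bbbrrrbrr · max L 17/8 · min R 69/32 -> 137/64
10 of 13 · bbbrrrbrrr · max L 17/8 · min R 137/64 -> 273/128
11 of 13 · bbbrrrbrrrr · max L 17/8 · min R 273/128 -> 545/256
12 of 13 · bbbrrrbrrrrb · max L 545/256 · min R 273/128 -> 1091/512
13 of 13 · bbbrrrbrrrrbr · max L 545/256 · min R 1091/512 -> 2181/1024

2181/1024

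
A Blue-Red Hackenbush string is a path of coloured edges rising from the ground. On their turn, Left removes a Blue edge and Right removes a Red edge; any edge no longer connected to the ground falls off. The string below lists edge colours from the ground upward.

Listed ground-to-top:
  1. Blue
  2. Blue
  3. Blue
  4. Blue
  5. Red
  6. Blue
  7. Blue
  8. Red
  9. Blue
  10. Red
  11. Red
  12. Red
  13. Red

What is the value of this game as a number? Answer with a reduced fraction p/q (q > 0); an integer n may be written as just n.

Recurse on prefixes of the 13-edge string Blue Blue Blue Blue Red Blue Blue Red Blue Red Red Red Red:
g_1 [B]  L=[0]  R=[—]  → 1
g_2 [BB]  L=[0, 1]  R=[—]  → 2
g_3 [BBB]  L=[0, 1, 2]  R=[—]  → 3
g_4 [BBBB]  L=[0, 1, 2, 3]  R=[—]  → 4
g_5 [BBBBR]  L=[0, 1, 2, 3]  R=[4]  → 7/2
g_6 [BBBBRB]  L=[0, 1, 2, 3, 7/2]  R=[4]  → 15/4
g_7 [BBBBRBB]  L=[0, 1, 2, 3, 7/2, 15/4]  R=[4]  → 31/8
g_8 [BBBBRBBR]  L=[0, 1, 2, 3, 7/2, 15/4]  R=[31/8, 4]  → 61/16
g_9 [BBBBRBBRB]  L=[0, 1, 2, 3, 7/2, 15/4, 61/16]  R=[31/8, 4]  → 123/32
g_10 [BBBBRBBRBR]  L=[0, 1, 2, 3, 7/2, 15/4, 61/16]  R=[123/32, 31/8, 4]  → 245/64
g_11 [BBBBRBBRBRR]  L=[0, 1, 2, 3, 7/2, 15/4, 61/16]  R=[245/64, 123/32, 31/8, 4]  → 489/128
g_12 [BBBBRBBRBRRR]  L=[0, 1, 2, 3, 7/2, 15/4, 61/16]  R=[489/128, 245/64, 123/32, 31/8, 4]  → 977/256
g_13 [BBBBRBBRBRRRR]  L=[0, 1, 2, 3, 7/2, 15/4, 61/16]  R=[977/256, 489/128, 245/64, 123/32, 31/8, 4]  → 1953/512

1953/512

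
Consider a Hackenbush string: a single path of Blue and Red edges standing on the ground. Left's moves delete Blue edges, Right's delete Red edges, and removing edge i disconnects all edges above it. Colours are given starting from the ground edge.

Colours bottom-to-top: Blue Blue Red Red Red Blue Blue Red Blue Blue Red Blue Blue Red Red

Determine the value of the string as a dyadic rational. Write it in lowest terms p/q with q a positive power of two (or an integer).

9945/8192

Build value(s[:k]) for k = 1..15, string s = Blue Blue Red Red Red Blue Blue Red Blue Blue Red Blue Blue Red Red.
value(B) = { 0 |  } gives 1
value(BB) = { 0, 1 |  } gives 2
value(BBR) = { 0, 1 | 2 } gives 3/2
value(BBRR) = { 0, 1 | 3/2, 2 } gives 5/4
value(BBRRR) = { 0, 1 | 5/4, 3/2, 2 } gives 9/8
value(BBRRRB) = { 0, 1, 9/8 | 5/4, 3/2, 2 } gives 19/16
value(BBRRRBB) = { 0, 1, 9/8, 19/16 | 5/4, 3/2, 2 } gives 39/32
value(BBRRRBBR) = { 0, 1, 9/8, 19/16 | 39/32, 5/4, 3/2, 2 } gives 77/64
value(BBRRRBBRB) = { 0, 1, 9/8, 19/16, 77/64 | 39/32, 5/4, 3/2, 2 } gives 155/128
value(BBRRRBBRBB) = { 0, 1, 9/8, 19/16, 77/64, 155/128 | 39/32, 5/4, 3/2, 2 } gives 311/256
value(BBRRRBBRBBR) = { 0, 1, 9/8, 19/16, 77/64, 155/128 | 311/256, 39/32, 5/4, 3/2, 2 } gives 621/512
value(BBRRRBBRBBRB) = { 0, 1, 9/8, 19/16, 77/64, 155/128, 621/512 | 311/256, 39/32, 5/4, 3/2, 2 } gives 1243/1024
value(BBRRRBBRBBRBB) = { 0, 1, 9/8, 19/16, 77/64, 155/128, 621/512, 1243/1024 | 311/256, 39/32, 5/4, 3/2, 2 } gives 2487/2048
value(BBRRRBBRBBRBBR) = { 0, 1, 9/8, 19/16, 77/64, 155/128, 621/512, 1243/1024 | 2487/2048, 311/256, 39/32, 5/4, 3/2, 2 } gives 4973/4096
value(BBRRRBBRBBRBBRR) = { 0, 1, 9/8, 19/16, 77/64, 155/128, 621/512, 1243/1024 | 4973/4096, 2487/2048, 311/256, 39/32, 5/4, 3/2, 2 } gives 9945/8192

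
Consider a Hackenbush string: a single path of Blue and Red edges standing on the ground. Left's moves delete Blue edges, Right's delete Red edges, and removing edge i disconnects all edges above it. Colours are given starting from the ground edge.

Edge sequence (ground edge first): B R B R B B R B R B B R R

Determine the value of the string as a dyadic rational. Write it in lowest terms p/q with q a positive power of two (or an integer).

2905/4096

Recurse on prefixes of the 13-edge string B R B R B B R B R B B R R:
v(B) = { 0 |  } => 1
v(BR) = { 0 | 1 } => 1/2
v(BRB) = { 0, 1/2 | 1 } => 3/4
v(BRBR) = { 0, 1/2 | 3/4, 1 } => 5/8
v(BRBRB) = { 0, 1/2, 5/8 | 3/4, 1 } => 11/16
v(BRBRBB) = { 0, 1/2, 5/8, 11/16 | 3/4, 1 } => 23/32
v(BRBRBBR) = { 0, 1/2, 5/8, 11/16 | 23/32, 3/4, 1 } => 45/64
v(BRBRBBRB) = { 0, 1/2, 5/8, 11/16, 45/64 | 23/32, 3/4, 1 } => 91/128
v(BRBRBBRBR) = { 0, 1/2, 5/8, 11/16, 45/64 | 91/128, 23/32, 3/4, 1 } => 181/256
v(BRBRBBRBRB) = { 0, 1/2, 5/8, 11/16, 45/64, 181/256 | 91/128, 23/32, 3/4, 1 } => 363/512
v(BRBRBBRBRBB) = { 0, 1/2, 5/8, 11/16, 45/64, 181/256, 363/512 | 91/128, 23/32, 3/4, 1 } => 727/1024
v(BRBRBBRBRBBR) = { 0, 1/2, 5/8, 11/16, 45/64, 181/256, 363/512 | 727/1024, 91/128, 23/32, 3/4, 1 } => 1453/2048
v(BRBRBBRBRBBRR) = { 0, 1/2, 5/8, 11/16, 45/64, 181/256, 363/512 | 1453/2048, 727/1024, 91/128, 23/32, 3/4, 1 } => 2905/4096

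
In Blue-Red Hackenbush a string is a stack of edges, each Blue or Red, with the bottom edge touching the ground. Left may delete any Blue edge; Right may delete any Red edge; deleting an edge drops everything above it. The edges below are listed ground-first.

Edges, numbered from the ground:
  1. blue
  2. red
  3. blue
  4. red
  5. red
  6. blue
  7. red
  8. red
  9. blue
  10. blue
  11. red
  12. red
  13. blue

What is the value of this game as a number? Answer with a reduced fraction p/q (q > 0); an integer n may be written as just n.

G(b) = { 0 |  } — 1
G(br) = { 0 | 1 } — 1/2
G(brb) = { 0, 1/2 | 1 } — 3/4
G(brbr) = { 0, 1/2 | 3/4, 1 } — 5/8
G(brbrr) = { 0, 1/2 | 5/8, 3/4, 1 } — 9/16
G(brbrrb) = { 0, 1/2, 9/16 | 5/8, 3/4, 1 } — 19/32
G(brbrrbr) = { 0, 1/2, 9/16 | 19/32, 5/8, 3/4, 1 } — 37/64
G(brbrrbrr) = { 0, 1/2, 9/16 | 37/64, 19/32, 5/8, 3/4, 1 } — 73/128
G(brbrrbrrb) = { 0, 1/2, 9/16, 73/128 | 37/64, 19/32, 5/8, 3/4, 1 } — 147/256
G(brbrrbrrbb) = { 0, 1/2, 9/16, 73/128, 147/256 | 37/64, 19/32, 5/8, 3/4, 1 } — 295/512
G(brbrrbrrbbr) = { 0, 1/2, 9/16, 73/128, 147/256 | 295/512, 37/64, 19/32, 5/8, 3/4, 1 } — 589/1024
G(brbrrbrrbbrr) = { 0, 1/2, 9/16, 73/128, 147/256 | 589/1024, 295/512, 37/64, 19/32, 5/8, 3/4, 1 } — 1177/2048
G(brbrrbrrbbrrb) = { 0, 1/2, 9/16, 73/128, 147/256, 1177/2048 | 589/1024, 295/512, 37/64, 19/32, 5/8, 3/4, 1 } — 2355/4096

2355/4096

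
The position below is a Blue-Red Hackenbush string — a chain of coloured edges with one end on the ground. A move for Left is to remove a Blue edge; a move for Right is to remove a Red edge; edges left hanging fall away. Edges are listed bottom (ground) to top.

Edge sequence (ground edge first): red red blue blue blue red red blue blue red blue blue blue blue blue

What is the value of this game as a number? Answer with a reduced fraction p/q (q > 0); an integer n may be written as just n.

-9793/8192

1 of 15 · r · max L −∞ · min R 0 = -1
2 of 15 · rr · max L −∞ · min R -1 = -2
3 of 15 · rrb · max L -2 · min R -1 = -3/2
4 of 15 · rrbb · max L -3/2 · min R -1 = -5/4
5 of 15 · rrbbb · max L -5/4 · min R -1 = -9/8
6 of 15 · rrbbbr · max L -5/4 · min R -9/8 = -19/16
7 of 15 · rrbbbrr · max L -5/4 · min R -19/16 = -39/32
8 of 15 · rrbbbrrb · max L -39/32 · min R -19/16 = -77/64
9 of 15 · rrbbbrrbb · max L -77/64 · min R -19/16 = -153/128
10 of 15 · rrbbbrrbbr · max L -77/64 · min R -153/128 = -307/256
11 of 15 · rrbbbrrbbrb · max L -307/256 · min R -153/128 = -613/512
12 of 15 · rrbbbrrbbrbb · max L -613/512 · min R -153/128 = -1225/1024
13 of 15 · rrbbbrrbbrbbb · max L -1225/1024 · min R -153/128 = -2449/2048
14 of 15 · rrbbbrrbbrbbbb · max L -2449/2048 · min R -153/128 = -4897/4096
15 of 15 · rrbbbrrbbrbbbbb · max L -4897/4096 · min R -153/128 = -9793/8192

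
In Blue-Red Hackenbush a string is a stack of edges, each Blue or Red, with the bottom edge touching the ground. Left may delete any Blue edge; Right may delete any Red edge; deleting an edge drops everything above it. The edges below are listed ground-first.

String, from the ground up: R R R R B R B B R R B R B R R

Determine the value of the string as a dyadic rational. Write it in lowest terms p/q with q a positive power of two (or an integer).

R: Left { (no moves) }, Right { 0 } so simplest -1
RR: Left { (no moves) }, Right { -1 0 } so simplest -2
RRR: Left { (no moves) }, Right { -2 -1 0 } so simplest -3
RRRR: Left { (no moves) }, Right { -3 -2 -1 0 } so simplest -4
RRRRB: Left { -4 }, Right { -3 -2 -1 0 } so simplest -7/2
RRRRBR: Left { -4 }, Right { -7/2 -3 -2 -1 0 } so simplest -15/4
RRRRBRB: Left { -4 -15/4 }, Right { -7/2 -3 -2 -1 0 } so simplest -29/8
RRRRBRBB: Left { -4 -15/4 -29/8 }, Right { -7/2 -3 -2 -1 0 } so simplest -57/16
RRRRBRBBR: Left { -4 -15/4 -29/8 }, Right { -57/16 -7/2 -3 -2 -1 0 } so simplest -115/32
RRRRBRBBRR: Left { -4 -15/4 -29/8 }, Right { -115/32 -57/16 -7/2 -3 -2 -1 0 } so simplest -231/64
RRRRBRBBRRB: Left { -4 -15/4 -29/8 -231/64 }, Right { -115/32 -57/16 -7/2 -3 -2 -1 0 } so simplest -461/128
RRRRBRBBRRBR: Left { -4 -15/4 -29/8 -231/64 }, Right { -461/128 -115/32 -57/16 -7/2 -3 -2 -1 0 } so simplest -923/256
RRRRBRBBRRBRB: Left { -4 -15/4 -29/8 -231/64 -923/256 }, Right { -461/128 -115/32 -57/16 -7/2 -3 -2 -1 0 } so simplest -1845/512
RRRRBRBBRRBRBR: Left { -4 -15/4 -29/8 -231/64 -923/256 }, Right { -1845/512 -461/128 -115/32 -57/16 -7/2 -3 -2 -1 0 } so simplest -3691/1024
RRRRBRBBRRBRBRR: Left { -4 -15/4 -29/8 -231/64 -923/256 }, Right { -3691/1024 -1845/512 -461/128 -115/32 -57/16 -7/2 -3 -2 -1 0 } so simplest -7383/2048

-7383/2048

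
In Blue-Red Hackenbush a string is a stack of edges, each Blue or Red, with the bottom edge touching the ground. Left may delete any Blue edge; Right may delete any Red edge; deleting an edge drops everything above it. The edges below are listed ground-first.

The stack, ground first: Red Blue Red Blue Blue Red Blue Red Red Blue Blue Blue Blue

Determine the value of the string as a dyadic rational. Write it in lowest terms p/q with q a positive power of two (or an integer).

-2401/4096

edge 1 of 13 (Red): { · | 0 } -> -1
edge 2 of 13 (Blue): { -1 | 0 } -> -1/2
edge 3 of 13 (Red): { -1 | -1/2, 0 } -> -3/4
edge 4 of 13 (Blue): { -1, -3/4 | -1/2, 0 } -> -5/8
edge 5 of 13 (Blue): { -1, -3/4, -5/8 | -1/2, 0 } -> -9/16
edge 6 of 13 (Red): { -1, -3/4, -5/8 | -9/16, -1/2, 0 } -> -19/32
edge 7 of 13 (Blue): { -1, -3/4, -5/8, -19/32 | -9/16, -1/2, 0 } -> -37/64
edge 8 of 13 (Red): { -1, -3/4, -5/8, -19/32 | -37/64, -9/16, -1/2, 0 } -> -75/128
edge 9 of 13 (Red): { -1, -3/4, -5/8, -19/32 | -75/128, -37/64, -9/16, -1/2, 0 } -> -151/256
edge 10 of 13 (Blue): { -1, -3/4, -5/8, -19/32, -151/256 | -75/128, -37/64, -9/16, -1/2, 0 } -> -301/512
edge 11 of 13 (Blue): { -1, -3/4, -5/8, -19/32, -151/256, -301/512 | -75/128, -37/64, -9/16, -1/2, 0 } -> -601/1024
edge 12 of 13 (Blue): { -1, -3/4, -5/8, -19/32, -151/256, -301/512, -601/1024 | -75/128, -37/64, -9/16, -1/2, 0 } -> -1201/2048
edge 13 of 13 (Blue): { -1, -3/4, -5/8, -19/32, -151/256, -301/512, -601/1024, -1201/2048 | -75/128, -37/64, -9/16, -1/2, 0 } -> -2401/4096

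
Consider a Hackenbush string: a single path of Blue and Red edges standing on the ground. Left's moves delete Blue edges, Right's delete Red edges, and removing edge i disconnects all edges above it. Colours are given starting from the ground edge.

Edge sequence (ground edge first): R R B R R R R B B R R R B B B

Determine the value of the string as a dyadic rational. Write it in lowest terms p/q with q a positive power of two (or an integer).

Recurse on prefixes of the 15-edge string R R B R R R R B B R R R B B B:
step 1: add R to get R; options L={ · } R={ 0 } gives -1
step 2: add R to get RR; options L={ · } R={ -1,0 } gives -2
step 3: add B to get RRB; options L={ -2 } R={ -1,0 } gives -3/2
step 4: add R to get RRBR; options L={ -2 } R={ -3/2,-1,0 } gives -7/4
step 5: add R to get RRBRR; options L={ -2 } R={ -7/4,-3/2,-1,0 } gives -15/8
step 6: add R to get RRBRRR; options L={ -2 } R={ -15/8,-7/4,-3/2,-1,0 } gives -31/16
step 7: add R to get RRBRRRR; options L={ -2 } R={ -31/16,-15/8,-7/4,-3/2,-1,0 } gives -63/32
step 8: add B to get RRBRRRRB; options L={ -2,-63/32 } R={ -31/16,-15/8,-7/4,-3/2,-1,0 } gives -125/64
step 9: add B to get RRBRRRRBB; options L={ -2,-63/32,-125/64 } R={ -31/16,-15/8,-7/4,-3/2,-1,0 } gives -249/128
step 10: add R to get RRBRRRRBBR; options L={ -2,-63/32,-125/64 } R={ -249/128,-31/16,-15/8,-7/4,-3/2,-1,0 } gives -499/256
step 11: add R to get RRBRRRRBBRR; options L={ -2,-63/32,-125/64 } R={ -499/256,-249/128,-31/16,-15/8,-7/4,-3/2,-1,0 } gives -999/512
step 12: add R to get RRBRRRRBBRRR; options L={ -2,-63/32,-125/64 } R={ -999/512,-499/256,-249/128,-31/16,-15/8,-7/4,-3/2,-1,0 } gives -1999/1024
step 13: add B to get RRBRRRRBBRRRB; options L={ -2,-63/32,-125/64,-1999/1024 } R={ -999/512,-499/256,-249/128,-31/16,-15/8,-7/4,-3/2,-1,0 } gives -3997/2048
step 14: add B to get RRBRRRRBBRRRBB; options L={ -2,-63/32,-125/64,-1999/1024,-3997/2048 } R={ -999/512,-499/256,-249/128,-31/16,-15/8,-7/4,-3/2,-1,0 } gives -7993/4096
step 15: add B to get RRBRRRRBBRRRBBB; options L={ -2,-63/32,-125/64,-1999/1024,-3997/2048,-7993/4096 } R={ -999/512,-499/256,-249/128,-31/16,-15/8,-7/4,-3/2,-1,0 } gives -15985/8192

-15985/8192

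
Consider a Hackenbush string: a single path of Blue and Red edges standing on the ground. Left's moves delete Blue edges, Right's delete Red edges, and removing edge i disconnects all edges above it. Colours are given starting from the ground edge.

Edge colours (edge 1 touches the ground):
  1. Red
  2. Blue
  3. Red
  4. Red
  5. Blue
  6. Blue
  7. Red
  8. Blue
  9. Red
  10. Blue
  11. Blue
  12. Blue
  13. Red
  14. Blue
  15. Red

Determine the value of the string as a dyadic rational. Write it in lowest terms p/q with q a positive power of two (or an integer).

-12939/16384

1 of 15 · R · max L −∞ · min R 0 — -1
2 of 15 · RB · max L -1 · min R 0 — -1/2
3 of 15 · RBR · max L -1 · min R -1/2 — -3/4
4 of 15 · RBRR · max L -1 · min R -3/4 — -7/8
5 of 15 · RBRRB · max L -7/8 · min R -3/4 — -13/16
6 of 15 · RBRRBB · max L -13/16 · min R -3/4 — -25/32
7 of 15 · RBRRBBR · max L -13/16 · min R -25/32 — -51/64
8 of 15 · RBRRBBRB · max L -51/64 · min R -25/32 — -101/128
9 of 15 · RBRRBBRBR · max L -51/64 · min R -101/128 — -203/256
10 of 15 · RBRRBBRBRB · max L -203/256 · min R -101/128 — -405/512
11 of 15 · RBRRBBRBRBB · max L -405/512 · min R -101/128 — -809/1024
12 of 15 · RBRRBBRBRBBB · max L -809/1024 · min R -101/128 — -1617/2048
13 of 15 · RBRRBBRBRBBBR · max L -809/1024 · min R -1617/2048 — -3235/4096
14 of 15 · RBRRBBRBRBBBRB · max L -3235/4096 · min R -1617/2048 — -6469/8192
15 of 15 · RBRRBBRBRBBBRBR · max L -3235/4096 · min R -6469/8192 — -12939/16384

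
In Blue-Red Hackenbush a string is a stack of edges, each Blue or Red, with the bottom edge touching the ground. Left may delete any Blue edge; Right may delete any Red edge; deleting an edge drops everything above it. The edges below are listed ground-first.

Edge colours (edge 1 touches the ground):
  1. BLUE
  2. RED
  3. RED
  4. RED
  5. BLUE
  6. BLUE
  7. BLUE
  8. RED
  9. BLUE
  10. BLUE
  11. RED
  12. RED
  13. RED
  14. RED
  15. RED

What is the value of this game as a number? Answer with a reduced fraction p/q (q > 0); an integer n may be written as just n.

3777/16384

Prefix values for BLUE RED RED RED BLUE BLUE BLUE RED BLUE BLUE RED RED RED RED RED via {L|R} + simplicity:
step 1: add BLUE to get B; options L={ 0 } R={  } = 1
step 2: add RED to get BR; options L={ 0 } R={ 1 } = 1/2
step 3: add RED to get BRR; options L={ 0 } R={ 1/2 1 } = 1/4
step 4: add RED to get BRRR; options L={ 0 } R={ 1/4 1/2 1 } = 1/8
step 5: add BLUE to get BRRRB; options L={ 0 1/8 } R={ 1/4 1/2 1 } = 3/16
step 6: add BLUE to get BRRRBB; options L={ 0 1/8 3/16 } R={ 1/4 1/2 1 } = 7/32
step 7: add BLUE to get BRRRBBB; options L={ 0 1/8 3/16 7/32 } R={ 1/4 1/2 1 } = 15/64
step 8: add RED to get BRRRBBBR; options L={ 0 1/8 3/16 7/32 } R={ 15/64 1/4 1/2 1 } = 29/128
step 9: add BLUE to get BRRRBBBRB; options L={ 0 1/8 3/16 7/32 29/128 } R={ 15/64 1/4 1/2 1 } = 59/256
step 10: add BLUE to get BRRRBBBRBB; options L={ 0 1/8 3/16 7/32 29/128 59/256 } R={ 15/64 1/4 1/2 1 } = 119/512
step 11: add RED to get BRRRBBBRBBR; options L={ 0 1/8 3/16 7/32 29/128 59/256 } R={ 119/512 15/64 1/4 1/2 1 } = 237/1024
step 12: add RED to get BRRRBBBRBBRR; options L={ 0 1/8 3/16 7/32 29/128 59/256 } R={ 237/1024 119/512 15/64 1/4 1/2 1 } = 473/2048
step 13: add RED to get BRRRBBBRBBRRR; options L={ 0 1/8 3/16 7/32 29/128 59/256 } R={ 473/2048 237/1024 119/512 15/64 1/4 1/2 1 } = 945/4096
step 14: add RED to get BRRRBBBRBBRRRR; options L={ 0 1/8 3/16 7/32 29/128 59/256 } R={ 945/4096 473/2048 237/1024 119/512 15/64 1/4 1/2 1 } = 1889/8192
step 15: add RED to get BRRRBBBRBBRRRRR; options L={ 0 1/8 3/16 7/32 29/128 59/256 } R={ 1889/8192 945/4096 473/2048 237/1024 119/512 15/64 1/4 1/2 1 } = 3777/16384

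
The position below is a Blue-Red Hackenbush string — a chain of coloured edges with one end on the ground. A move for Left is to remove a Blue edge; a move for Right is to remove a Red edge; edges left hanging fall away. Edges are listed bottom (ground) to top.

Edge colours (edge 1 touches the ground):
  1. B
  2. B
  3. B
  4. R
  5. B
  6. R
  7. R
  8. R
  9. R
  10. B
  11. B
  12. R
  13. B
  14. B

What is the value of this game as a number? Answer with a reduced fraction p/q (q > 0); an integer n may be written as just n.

Prefix values for B B B R B R R R R B B R B B via {L|R} + simplicity:
step 1: add B to get B; options L={ 0 } R={ none } ⇒ 1
step 2: add B to get BB; options L={ 0 1 } R={ none } ⇒ 2
step 3: add B to get BBB; options L={ 0 1 2 } R={ none } ⇒ 3
step 4: add R to get BBBR; options L={ 0 1 2 } R={ 3 } ⇒ 5/2
step 5: add B to get BBBRB; options L={ 0 1 2 5/2 } R={ 3 } ⇒ 11/4
step 6: add R to get BBBRBR; options L={ 0 1 2 5/2 } R={ 11/4 3 } ⇒ 21/8
step 7: add R to get BBBRBRR; options L={ 0 1 2 5/2 } R={ 21/8 11/4 3 } ⇒ 41/16
step 8: add R to get BBBRBRRR; options L={ 0 1 2 5/2 } R={ 41/16 21/8 11/4 3 } ⇒ 81/32
step 9: add R to get BBBRBRRRR; options L={ 0 1 2 5/2 } R={ 81/32 41/16 21/8 11/4 3 } ⇒ 161/64
step 10: add B to get BBBRBRRRRB; options L={ 0 1 2 5/2 161/64 } R={ 81/32 41/16 21/8 11/4 3 } ⇒ 323/128
step 11: add B to get BBBRBRRRRBB; options L={ 0 1 2 5/2 161/64 323/128 } R={ 81/32 41/16 21/8 11/4 3 } ⇒ 647/256
step 12: add R to get BBBRBRRRRBBR; options L={ 0 1 2 5/2 161/64 323/128 } R={ 647/256 81/32 41/16 21/8 11/4 3 } ⇒ 1293/512
step 13: add B to get BBBRBRRRRBBRB; options L={ 0 1 2 5/2 161/64 323/128 1293/512 } R={ 647/256 81/32 41/16 21/8 11/4 3 } ⇒ 2587/1024
step 14: add B to get BBBRBRRRRBBRBB; options L={ 0 1 2 5/2 161/64 323/128 1293/512 2587/1024 } R={ 647/256 81/32 41/16 21/8 11/4 3 } ⇒ 5175/2048

5175/2048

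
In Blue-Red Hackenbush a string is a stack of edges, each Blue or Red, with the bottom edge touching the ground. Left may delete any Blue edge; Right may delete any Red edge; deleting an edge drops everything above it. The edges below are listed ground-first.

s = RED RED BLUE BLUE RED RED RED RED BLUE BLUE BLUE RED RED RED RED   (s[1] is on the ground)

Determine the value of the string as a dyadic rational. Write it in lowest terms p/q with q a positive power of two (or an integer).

-12063/8192

step 1: add RED to get R; options L={ — } R={ 0 } = -1
step 2: add RED to get RR; options L={ — } R={ -1,0 } = -2
step 3: add BLUE to get RRB; options L={ -2 } R={ -1,0 } = -3/2
step 4: add BLUE to get RRBB; options L={ -2,-3/2 } R={ -1,0 } = -5/4
step 5: add RED to get RRBBR; options L={ -2,-3/2 } R={ -5/4,-1,0 } = -11/8
step 6: add RED to get RRBBRR; options L={ -2,-3/2 } R={ -11/8,-5/4,-1,0 } = -23/16
step 7: add RED to get RRBBRRR; options L={ -2,-3/2 } R={ -23/16,-11/8,-5/4,-1,0 } = -47/32
step 8: add RED to get RRBBRRRR; options L={ -2,-3/2 } R={ -47/32,-23/16,-11/8,-5/4,-1,0 } = -95/64
step 9: add BLUE to get RRBBRRRRB; options L={ -2,-3/2,-95/64 } R={ -47/32,-23/16,-11/8,-5/4,-1,0 } = -189/128
step 10: add BLUE to get RRBBRRRRBB; options L={ -2,-3/2,-95/64,-189/128 } R={ -47/32,-23/16,-11/8,-5/4,-1,0 } = -377/256
step 11: add BLUE to get RRBBRRRRBBB; options L={ -2,-3/2,-95/64,-189/128,-377/256 } R={ -47/32,-23/16,-11/8,-5/4,-1,0 } = -753/512
step 12: add RED to get RRBBRRRRBBBR; options L={ -2,-3/2,-95/64,-189/128,-377/256 } R={ -753/512,-47/32,-23/16,-11/8,-5/4,-1,0 } = -1507/1024
step 13: add RED to get RRBBRRRRBBBRR; options L={ -2,-3/2,-95/64,-189/128,-377/256 } R={ -1507/1024,-753/512,-47/32,-23/16,-11/8,-5/4,-1,0 } = -3015/2048
step 14: add RED to get RRBBRRRRBBBRRR; options L={ -2,-3/2,-95/64,-189/128,-377/256 } R={ -3015/2048,-1507/1024,-753/512,-47/32,-23/16,-11/8,-5/4,-1,0 } = -6031/4096
step 15: add RED to get RRBBRRRRBBBRRRR; options L={ -2,-3/2,-95/64,-189/128,-377/256 } R={ -6031/4096,-3015/2048,-1507/1024,-753/512,-47/32,-23/16,-11/8,-5/4,-1,0 } = -12063/8192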